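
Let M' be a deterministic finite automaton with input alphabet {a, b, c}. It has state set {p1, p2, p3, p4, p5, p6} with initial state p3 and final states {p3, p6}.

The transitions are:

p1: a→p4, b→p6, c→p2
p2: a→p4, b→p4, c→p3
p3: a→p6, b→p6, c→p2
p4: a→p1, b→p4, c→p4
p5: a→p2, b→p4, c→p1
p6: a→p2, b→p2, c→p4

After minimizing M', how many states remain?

Reachable states from the start: {p1,p2,p3,p4,p6}. Unreachable: {p5} — drop them.
Start with accepting vs non-accepting: {p3,p6} | {p1,p2,p4}.
On input a, block {p3,p6} splits into {p3} and {p6}.
Split {p1,p2,p4} by δ(·,b) → {p2,p4} and {p1}.
Refine {p2,p4} on symbol a: members go to different blocks, giving {p2} and {p4}.
The partition is now stable with 5 blocks: {p3} | {p2} | {p6} | {p1} | {p4}.

5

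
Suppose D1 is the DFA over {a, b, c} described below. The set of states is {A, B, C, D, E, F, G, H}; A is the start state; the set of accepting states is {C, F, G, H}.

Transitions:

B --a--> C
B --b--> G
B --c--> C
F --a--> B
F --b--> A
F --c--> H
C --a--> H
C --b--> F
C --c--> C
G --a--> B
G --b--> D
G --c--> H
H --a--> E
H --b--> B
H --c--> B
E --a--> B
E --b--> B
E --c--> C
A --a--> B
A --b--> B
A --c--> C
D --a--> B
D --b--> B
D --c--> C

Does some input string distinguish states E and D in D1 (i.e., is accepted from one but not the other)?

All states are reachable from the start state.
Start with accepting vs non-accepting: {C,F,G,H} | {A,B,D,E}.
Refine {C,F,G,H} on symbol a: members go to different blocks, giving {F,G,H} and {C}.
Refine {F,G,H} on symbol c: members go to different blocks, giving {F,G} and {H}.
On input a, block {A,B,D,E} splits into {A,D,E} and {B}.
No further refinement is possible. Final partition (5 blocks): {F,G} | {A,D,E} | {C} | {H} | {B}.
E and D lie in the same block of the stable partition, so they are equivalent — no string distinguishes them.

No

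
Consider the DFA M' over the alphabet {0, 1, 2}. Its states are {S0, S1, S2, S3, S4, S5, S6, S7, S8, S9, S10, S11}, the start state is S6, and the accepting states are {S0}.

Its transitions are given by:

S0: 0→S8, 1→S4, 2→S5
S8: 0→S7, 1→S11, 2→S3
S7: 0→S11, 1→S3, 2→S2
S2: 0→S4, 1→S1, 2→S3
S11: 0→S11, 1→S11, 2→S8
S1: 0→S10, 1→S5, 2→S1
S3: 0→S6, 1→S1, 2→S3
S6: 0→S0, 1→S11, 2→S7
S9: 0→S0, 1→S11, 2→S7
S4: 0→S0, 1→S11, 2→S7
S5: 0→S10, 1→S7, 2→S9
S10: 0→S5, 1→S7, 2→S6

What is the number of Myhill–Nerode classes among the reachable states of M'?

All states are reachable from the start state.
P0 = {S0} | {S1,S2,S3,S4,S5,S6,S7,S8,S9,S10,S11}.
Split {S1,S2,S3,S4,S5,S6,S7,S8,S9,S10,S11} by δ(·,0) → {S1,S2,S3,S5,S7,S8,S10,S11} and {S4,S6,S9}.
Refine {S1,S2,S3,S5,S7,S8,S10,S11} on symbol 0: members go to different blocks, giving {S1,S5,S7,S8,S10,S11} and {S2,S3}.
Refine {S1,S5,S7,S8,S10,S11} on symbol 1: members go to different blocks, giving {S1,S5,S8,S10,S11} and {S7}.
Split {S1,S5,S8,S10,S11} by δ(·,0) → {S1,S5,S10,S11} and {S8}.
On input 1, block {S1,S5,S10,S11} splits into {S1,S11} and {S5,S10}.
Refine {S1,S11} on symbol 0: members go to different blocks, giving {S1} and {S11}.
The partition is now stable with 8 blocks: {S0} | {S1} | {S4,S6,S9} | {S2,S3} | {S7} | {S8} | {S5,S10} | {S11}.

8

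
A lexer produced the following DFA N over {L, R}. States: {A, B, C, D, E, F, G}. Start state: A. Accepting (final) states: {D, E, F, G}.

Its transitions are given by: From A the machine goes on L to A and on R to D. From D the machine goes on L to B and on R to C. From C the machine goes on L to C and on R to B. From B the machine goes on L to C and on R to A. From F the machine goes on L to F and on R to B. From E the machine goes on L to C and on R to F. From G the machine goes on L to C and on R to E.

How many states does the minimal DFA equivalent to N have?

Reachable states from the start: {A,B,C,D}. Unreachable: {E,F,G} — drop them.
P0 = {D} | {A,B,C}.
Split {A,B,C} by δ(·,R) → {B,C} and {A}.
Refine {B,C} on symbol R: members go to different blocks, giving {B} and {C}.
No further refinement is possible. Final partition (4 blocks): {D} | {B} | {A} | {C}.

4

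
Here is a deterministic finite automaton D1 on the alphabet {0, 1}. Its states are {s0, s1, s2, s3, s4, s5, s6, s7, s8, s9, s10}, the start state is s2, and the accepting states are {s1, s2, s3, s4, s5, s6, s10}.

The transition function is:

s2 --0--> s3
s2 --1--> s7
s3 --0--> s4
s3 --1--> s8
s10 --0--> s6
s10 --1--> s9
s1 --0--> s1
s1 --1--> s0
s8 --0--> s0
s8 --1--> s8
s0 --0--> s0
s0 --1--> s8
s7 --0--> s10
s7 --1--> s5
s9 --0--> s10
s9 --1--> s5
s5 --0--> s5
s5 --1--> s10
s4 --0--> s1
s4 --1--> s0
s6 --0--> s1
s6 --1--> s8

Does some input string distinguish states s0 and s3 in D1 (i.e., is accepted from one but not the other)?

Initial partition by acceptance: {s1,s2,s3,s4,s5,s6,s10} | {s0,s7,s8,s9}.
Split {s1,s2,s3,s4,s5,s6,s10} by δ(·,1) → {s1,s2,s3,s4,s6,s10} and {s5}.
Split {s0,s7,s8,s9} by δ(·,0) → {s0,s8} and {s7,s9}.
Refine {s1,s2,s3,s4,s6,s10} on symbol 1: members go to different blocks, giving {s1,s3,s4,s6} and {s2,s10}.
Stable partition: {s1,s3,s4,s6} | {s0,s8} | {s5} | {s7,s9} | {s2,s10} — 5 equivalence classes.
s0 and s3 end up in different blocks, so they are distinguishable. For instance, the string 'ε' is accepted from only s3.

Yes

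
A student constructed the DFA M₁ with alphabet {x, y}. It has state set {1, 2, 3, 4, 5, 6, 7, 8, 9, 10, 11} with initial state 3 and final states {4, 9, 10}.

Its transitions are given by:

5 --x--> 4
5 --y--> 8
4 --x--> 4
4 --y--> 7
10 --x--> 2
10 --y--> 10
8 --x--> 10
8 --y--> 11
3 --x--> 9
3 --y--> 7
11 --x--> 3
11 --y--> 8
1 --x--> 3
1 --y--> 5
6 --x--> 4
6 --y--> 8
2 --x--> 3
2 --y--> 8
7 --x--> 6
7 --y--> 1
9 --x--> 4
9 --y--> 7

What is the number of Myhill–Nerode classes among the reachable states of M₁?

8

P0 = {4,9,10} | {1,2,3,5,6,7,8,11}.
Split {4,9,10} by δ(·,x) → {4,9} and {10}.
On input x, block {1,2,3,5,6,7,8,11} splits into {1,2,7,11} and {3,5,6} and {8}.
Refine {1,2,7,11} on symbol y: members go to different blocks, giving {2,11} and {1} and {7}.
On input y, block {3,5,6} splits into {5,6} and {3}.
The partition is now stable with 8 blocks: {4,9} | {2,11} | {10} | {5,6} | {8} | {1} | {7} | {3}.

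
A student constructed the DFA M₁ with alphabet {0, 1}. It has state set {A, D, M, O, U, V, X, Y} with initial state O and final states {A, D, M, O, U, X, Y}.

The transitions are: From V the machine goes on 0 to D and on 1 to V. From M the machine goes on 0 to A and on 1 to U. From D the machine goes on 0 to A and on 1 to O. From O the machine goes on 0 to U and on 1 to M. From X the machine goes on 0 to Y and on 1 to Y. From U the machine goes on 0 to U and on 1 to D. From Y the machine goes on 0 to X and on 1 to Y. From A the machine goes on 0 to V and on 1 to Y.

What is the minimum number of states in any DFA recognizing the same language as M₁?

P0 = {A,D,M,O,U,X,Y} | {V}.
Refine {A,D,M,O,U,X,Y} on symbol 0: members go to different blocks, giving {D,M,O,U,X,Y} and {A}.
Refine {D,M,O,U,X,Y} on symbol 0: members go to different blocks, giving {O,U,X,Y} and {D,M}.
On input 1, block {O,U,X,Y} splits into {O,U} and {X,Y}.
The partition is now stable with 5 blocks: {O,U} | {V} | {A} | {D,M} | {X,Y}.

5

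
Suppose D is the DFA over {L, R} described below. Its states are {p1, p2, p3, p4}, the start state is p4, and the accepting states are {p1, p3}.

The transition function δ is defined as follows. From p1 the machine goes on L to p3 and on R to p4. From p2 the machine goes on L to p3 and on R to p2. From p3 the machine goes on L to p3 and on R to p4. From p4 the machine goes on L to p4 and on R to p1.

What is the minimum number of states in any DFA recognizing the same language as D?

2

First remove the unreachable states {p2}; 3 states remain.
Start with accepting vs non-accepting: {p1,p3} | {p4}.
No further refinement is possible. Final partition (2 blocks): {p1,p3} | {p4}.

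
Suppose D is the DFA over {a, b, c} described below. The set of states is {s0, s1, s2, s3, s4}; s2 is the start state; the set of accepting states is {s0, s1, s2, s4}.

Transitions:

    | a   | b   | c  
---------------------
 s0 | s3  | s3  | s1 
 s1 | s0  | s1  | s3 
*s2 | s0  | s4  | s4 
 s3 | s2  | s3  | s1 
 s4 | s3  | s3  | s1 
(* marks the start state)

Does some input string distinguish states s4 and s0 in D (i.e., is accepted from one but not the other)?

Every state is reachable, so we keep all 5.
Start with accepting vs non-accepting: {s0,s1,s2,s4} | {s3}.
Refine {s0,s1,s2,s4} on symbol a: members go to different blocks, giving {s0,s4} and {s1,s2}.
On input b, block {s1,s2} splits into {s1} and {s2}.
No further refinement is possible. Final partition (4 blocks): {s0,s4} | {s3} | {s1} | {s2}.
s4 and s0 lie in the same block of the stable partition, so they are equivalent — no string distinguishes them.

No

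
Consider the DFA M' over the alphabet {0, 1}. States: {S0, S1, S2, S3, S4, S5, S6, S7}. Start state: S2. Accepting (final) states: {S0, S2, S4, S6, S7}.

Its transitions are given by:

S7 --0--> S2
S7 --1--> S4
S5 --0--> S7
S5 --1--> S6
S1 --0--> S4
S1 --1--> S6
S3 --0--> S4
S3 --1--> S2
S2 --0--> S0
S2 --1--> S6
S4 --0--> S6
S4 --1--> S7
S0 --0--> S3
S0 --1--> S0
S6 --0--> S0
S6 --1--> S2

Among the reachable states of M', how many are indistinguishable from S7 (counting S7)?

2

First remove the unreachable states {S1,S5}; 6 states remain.
P0 = {S0,S2,S4,S6,S7} | {S3}.
Split {S0,S2,S4,S6,S7} by δ(·,0) → {S2,S4,S6,S7} and {S0}.
Refine {S2,S4,S6,S7} on symbol 0: members go to different blocks, giving {S2,S6} and {S4,S7}.
Stable partition: {S2,S6} | {S3} | {S0} | {S4,S7} — 4 equivalence classes.
State S7 belongs to the block {S4,S7}, which has 2 states.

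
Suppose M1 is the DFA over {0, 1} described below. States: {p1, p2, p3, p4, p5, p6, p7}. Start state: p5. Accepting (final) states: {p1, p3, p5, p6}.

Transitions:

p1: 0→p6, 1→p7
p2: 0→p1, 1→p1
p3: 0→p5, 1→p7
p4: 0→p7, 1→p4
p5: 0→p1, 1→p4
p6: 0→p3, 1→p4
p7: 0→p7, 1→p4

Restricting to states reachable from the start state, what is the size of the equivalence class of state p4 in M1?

Reachable states from the start: {p1,p3,p4,p5,p6,p7}. Unreachable: {p2} — drop them.
Start with accepting vs non-accepting: {p1,p3,p5,p6} | {p4,p7}.
The partition is now stable with 2 blocks: {p1,p3,p5,p6} | {p4,p7}.
The equivalence class containing p4 is {p4,p7}, of size 2.

2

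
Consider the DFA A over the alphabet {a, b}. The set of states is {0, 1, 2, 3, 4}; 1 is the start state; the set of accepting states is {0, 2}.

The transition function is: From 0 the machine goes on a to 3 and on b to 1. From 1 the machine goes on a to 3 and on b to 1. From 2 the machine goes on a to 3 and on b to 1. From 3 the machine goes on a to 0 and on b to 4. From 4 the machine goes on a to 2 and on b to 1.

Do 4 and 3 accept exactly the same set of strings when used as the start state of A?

All states are reachable from the start state.
Start with accepting vs non-accepting: {0,2} | {1,3,4}.
On input a, block {1,3,4} splits into {3,4} and {1}.
Refine {3,4} on symbol b: members go to different blocks, giving {3} and {4}.
Stable partition: {0,2} | {3} | {1} | {4} — 4 equivalence classes.
4 and 3 end up in different blocks, so they are distinguishable. For instance, the string 'ba' is accepted from only 3.

No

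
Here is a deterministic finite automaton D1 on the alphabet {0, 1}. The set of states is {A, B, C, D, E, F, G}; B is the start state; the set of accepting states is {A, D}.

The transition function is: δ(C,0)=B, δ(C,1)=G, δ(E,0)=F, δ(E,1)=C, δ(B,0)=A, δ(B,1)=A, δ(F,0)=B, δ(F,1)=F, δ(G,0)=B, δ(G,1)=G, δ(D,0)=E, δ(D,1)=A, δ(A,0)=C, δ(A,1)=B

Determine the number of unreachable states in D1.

3

BFS from B reaches {A, B, C, G}; the 3 state(s) D, E, F are never visited.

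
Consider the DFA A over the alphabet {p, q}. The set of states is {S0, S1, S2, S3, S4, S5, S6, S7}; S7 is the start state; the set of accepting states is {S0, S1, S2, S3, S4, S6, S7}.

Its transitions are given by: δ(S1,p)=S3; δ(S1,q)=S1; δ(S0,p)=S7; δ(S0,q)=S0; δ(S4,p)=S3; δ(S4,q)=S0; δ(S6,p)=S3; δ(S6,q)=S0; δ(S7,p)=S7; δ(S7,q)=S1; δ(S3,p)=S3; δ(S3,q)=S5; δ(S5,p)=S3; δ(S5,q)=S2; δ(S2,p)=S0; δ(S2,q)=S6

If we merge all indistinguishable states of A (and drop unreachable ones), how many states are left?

Reachable states from the start: {S0,S1,S2,S3,S5,S6,S7}. Unreachable: {S4} — drop them.
P0 = {S0,S1,S2,S3,S6,S7} | {S5}.
Refine {S0,S1,S2,S3,S6,S7} on symbol q: members go to different blocks, giving {S0,S1,S2,S6,S7} and {S3}.
Refine {S0,S1,S2,S6,S7} on symbol p: members go to different blocks, giving {S0,S2,S7} and {S1,S6}.
On input q, block {S0,S2,S7} splits into {S2,S7} and {S0}.
Refine {S2,S7} on symbol p: members go to different blocks, giving {S2} and {S7}.
Refine {S1,S6} on symbol q: members go to different blocks, giving {S1} and {S6}.
Stable partition: {S2} | {S5} | {S3} | {S1} | {S0} | {S7} | {S6} — 7 equivalence classes.

7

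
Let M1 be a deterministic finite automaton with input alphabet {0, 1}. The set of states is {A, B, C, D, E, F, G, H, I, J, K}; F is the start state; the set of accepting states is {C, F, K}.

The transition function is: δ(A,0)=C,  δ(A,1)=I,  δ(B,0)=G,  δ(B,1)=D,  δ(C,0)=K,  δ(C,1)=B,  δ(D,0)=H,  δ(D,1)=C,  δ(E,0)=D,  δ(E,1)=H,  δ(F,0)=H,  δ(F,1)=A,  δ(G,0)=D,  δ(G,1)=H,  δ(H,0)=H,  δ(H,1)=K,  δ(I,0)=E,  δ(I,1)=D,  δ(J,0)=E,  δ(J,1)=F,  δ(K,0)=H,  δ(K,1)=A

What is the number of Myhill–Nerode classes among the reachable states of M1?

First remove the unreachable states {J}; 10 states remain.
P0 = {C,F,K} | {A,B,D,E,G,H,I}.
On input 0, block {C,F,K} splits into {F,K} and {C}.
On input 0, block {A,B,D,E,G,H,I} splits into {B,D,E,G,H,I} and {A}.
Split {B,D,E,G,H,I} by δ(·,1) → {B,E,G,I} and {D} and {H}.
Split {B,E,G,I} by δ(·,0) → {B,I} and {E,G}.
The partition is now stable with 7 blocks: {F,K} | {B,I} | {C} | {A} | {D} | {H} | {E,G}.

7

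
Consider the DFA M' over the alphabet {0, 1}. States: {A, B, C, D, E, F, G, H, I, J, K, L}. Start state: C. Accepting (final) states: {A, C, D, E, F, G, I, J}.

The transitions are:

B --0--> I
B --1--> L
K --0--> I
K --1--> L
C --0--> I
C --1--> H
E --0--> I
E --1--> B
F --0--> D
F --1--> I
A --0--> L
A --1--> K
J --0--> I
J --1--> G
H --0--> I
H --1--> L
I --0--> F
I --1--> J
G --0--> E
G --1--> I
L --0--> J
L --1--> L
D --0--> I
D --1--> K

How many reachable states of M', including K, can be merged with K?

3

First remove the unreachable states {A}; 11 states remain.
Start with accepting vs non-accepting: {C,D,E,F,G,I,J} | {B,H,K,L}.
On input 1, block {C,D,E,F,G,I,J} splits into {F,G,I,J} and {C,D,E}.
On input 0, block {F,G,I,J} splits into {F,G} and {I,J}.
Refine {I,J} on symbol 0: members go to different blocks, giving {I} and {J}.
Refine {B,H,K,L} on symbol 0: members go to different blocks, giving {B,H,K} and {L}.
No further refinement is possible. Final partition (6 blocks): {F,G} | {B,H,K} | {C,D,E} | {I} | {J} | {L}.
The equivalence class containing K is {B,H,K}, of size 3.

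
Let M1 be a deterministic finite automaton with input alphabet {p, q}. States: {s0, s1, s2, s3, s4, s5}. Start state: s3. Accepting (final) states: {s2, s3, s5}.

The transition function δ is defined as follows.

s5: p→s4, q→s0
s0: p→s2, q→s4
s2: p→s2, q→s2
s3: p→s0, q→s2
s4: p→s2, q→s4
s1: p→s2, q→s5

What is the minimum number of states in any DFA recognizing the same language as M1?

3

States {s1,s5} cannot be reached from the start state, so discard them.
Start with accepting vs non-accepting: {s2,s3} | {s0,s4}.
Refine {s2,s3} on symbol p: members go to different blocks, giving {s2} and {s3}.
No further refinement is possible. Final partition (3 blocks): {s2} | {s0,s4} | {s3}.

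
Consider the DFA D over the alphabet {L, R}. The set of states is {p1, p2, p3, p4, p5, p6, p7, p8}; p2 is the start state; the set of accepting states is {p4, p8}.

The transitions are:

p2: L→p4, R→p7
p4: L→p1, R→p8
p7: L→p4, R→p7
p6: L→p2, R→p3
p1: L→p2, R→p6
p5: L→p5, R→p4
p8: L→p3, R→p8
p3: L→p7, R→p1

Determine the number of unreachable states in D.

Starting at p2 and following transitions, the reachable set is {p1, p2, p3, p4, p6, p7, p8}. That leaves p5 unreachable — 1 in total.

1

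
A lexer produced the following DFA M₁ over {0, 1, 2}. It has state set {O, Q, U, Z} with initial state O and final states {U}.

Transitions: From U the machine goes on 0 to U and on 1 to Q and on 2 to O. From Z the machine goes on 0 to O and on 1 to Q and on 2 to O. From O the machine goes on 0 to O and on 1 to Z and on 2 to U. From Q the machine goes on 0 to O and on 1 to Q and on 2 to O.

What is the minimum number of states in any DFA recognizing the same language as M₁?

Every state is reachable, so we keep all 4.
Initial partition by acceptance: {U} | {O,Q,Z}.
On input 2, block {O,Q,Z} splits into {Q,Z} and {O}.
Stable partition: {U} | {Q,Z} | {O} — 3 equivalence classes.

3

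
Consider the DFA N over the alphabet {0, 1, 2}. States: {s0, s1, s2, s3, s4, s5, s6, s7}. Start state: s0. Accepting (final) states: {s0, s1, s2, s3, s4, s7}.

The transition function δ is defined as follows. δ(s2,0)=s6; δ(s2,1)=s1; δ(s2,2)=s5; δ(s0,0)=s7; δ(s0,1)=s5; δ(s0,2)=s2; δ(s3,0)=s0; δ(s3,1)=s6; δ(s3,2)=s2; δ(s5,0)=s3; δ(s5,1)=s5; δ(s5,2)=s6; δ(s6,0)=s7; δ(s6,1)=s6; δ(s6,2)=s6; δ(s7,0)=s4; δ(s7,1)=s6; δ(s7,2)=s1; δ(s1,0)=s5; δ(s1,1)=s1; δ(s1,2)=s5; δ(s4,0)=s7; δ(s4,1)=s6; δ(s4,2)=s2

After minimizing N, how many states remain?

All states are reachable from the start state.
Start with accepting vs non-accepting: {s0,s1,s2,s3,s4,s7} | {s5,s6}.
Refine {s0,s1,s2,s3,s4,s7} on symbol 0: members go to different blocks, giving {s0,s3,s4,s7} and {s1,s2}.
No further refinement is possible. Final partition (3 blocks): {s0,s3,s4,s7} | {s5,s6} | {s1,s2}.

3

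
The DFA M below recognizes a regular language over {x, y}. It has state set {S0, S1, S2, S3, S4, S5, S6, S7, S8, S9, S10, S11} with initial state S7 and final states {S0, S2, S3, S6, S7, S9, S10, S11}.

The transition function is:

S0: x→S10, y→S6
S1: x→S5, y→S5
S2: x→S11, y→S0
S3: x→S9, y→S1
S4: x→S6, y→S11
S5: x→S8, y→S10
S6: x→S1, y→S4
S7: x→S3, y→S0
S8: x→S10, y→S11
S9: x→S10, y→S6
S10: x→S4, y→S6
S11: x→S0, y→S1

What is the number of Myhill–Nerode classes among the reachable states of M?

States {S2} cannot be reached from the start state, so discard them.
Start with accepting vs non-accepting: {S0,S3,S6,S7,S9,S10,S11} | {S1,S4,S5,S8}.
Split {S0,S3,S6,S7,S9,S10,S11} by δ(·,x) → {S0,S3,S7,S9,S11} and {S6,S10}.
On input x, block {S0,S3,S7,S9,S11} splits into {S3,S7,S11} and {S0,S9}.
On input x, block {S3,S7,S11} splits into {S3,S11} and {S7}.
Split {S1,S4,S5,S8} by δ(·,x) → {S1,S5} and {S4,S8}.
Refine {S1,S5} on symbol x: members go to different blocks, giving {S1} and {S5}.
Refine {S6,S10} on symbol x: members go to different blocks, giving {S6} and {S10}.
On input x, block {S4,S8} splits into {S4} and {S8}.
Stable partition: {S3,S11} | {S1} | {S6} | {S0,S9} | {S7} | {S4} | {S5} | {S10} | {S8} — 9 equivalence classes.

9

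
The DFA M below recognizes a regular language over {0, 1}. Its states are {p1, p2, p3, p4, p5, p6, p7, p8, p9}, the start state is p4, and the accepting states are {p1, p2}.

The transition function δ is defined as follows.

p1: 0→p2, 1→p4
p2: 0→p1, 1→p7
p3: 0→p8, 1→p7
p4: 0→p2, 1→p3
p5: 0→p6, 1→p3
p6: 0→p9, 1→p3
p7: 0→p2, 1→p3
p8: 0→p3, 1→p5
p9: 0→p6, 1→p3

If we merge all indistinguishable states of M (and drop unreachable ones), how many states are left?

Every state is reachable, so we keep all 9.
Start with accepting vs non-accepting: {p1,p2} | {p3,p4,p5,p6,p7,p8,p9}.
Split {p3,p4,p5,p6,p7,p8,p9} by δ(·,0) → {p3,p5,p6,p8,p9} and {p4,p7}.
Refine {p3,p5,p6,p8,p9} on symbol 1: members go to different blocks, giving {p5,p6,p8,p9} and {p3}.
On input 0, block {p5,p6,p8,p9} splits into {p5,p6,p9} and {p8}.
No further refinement is possible. Final partition (5 blocks): {p1,p2} | {p5,p6,p9} | {p4,p7} | {p3} | {p8}.

5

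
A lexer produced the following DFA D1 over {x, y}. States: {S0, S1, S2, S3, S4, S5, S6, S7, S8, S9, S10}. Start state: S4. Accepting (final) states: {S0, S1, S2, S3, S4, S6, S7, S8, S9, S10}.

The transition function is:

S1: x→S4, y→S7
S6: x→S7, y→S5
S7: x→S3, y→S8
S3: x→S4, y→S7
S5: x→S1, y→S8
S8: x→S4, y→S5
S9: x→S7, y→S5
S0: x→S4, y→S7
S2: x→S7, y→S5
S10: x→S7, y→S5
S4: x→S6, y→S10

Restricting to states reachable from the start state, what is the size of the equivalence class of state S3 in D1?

2

Reachable states from the start: {S1,S3,S4,S5,S6,S7,S8,S10}. Unreachable: {S0,S2,S9} — drop them.
Initial partition by acceptance: {S1,S3,S4,S6,S7,S8,S10} | {S5}.
Refine {S1,S3,S4,S6,S7,S8,S10} on symbol y: members go to different blocks, giving {S1,S3,S4,S7} and {S6,S8,S10}.
Split {S1,S3,S4,S7} by δ(·,x) → {S1,S3,S7} and {S4}.
Split {S1,S3,S7} by δ(·,x) → {S1,S3} and {S7}.
Refine {S6,S8,S10} on symbol x: members go to different blocks, giving {S6,S10} and {S8}.
Stable partition: {S1,S3} | {S5} | {S6,S10} | {S4} | {S7} | {S8} — 6 equivalence classes.
The equivalence class containing S3 is {S1,S3}, of size 2.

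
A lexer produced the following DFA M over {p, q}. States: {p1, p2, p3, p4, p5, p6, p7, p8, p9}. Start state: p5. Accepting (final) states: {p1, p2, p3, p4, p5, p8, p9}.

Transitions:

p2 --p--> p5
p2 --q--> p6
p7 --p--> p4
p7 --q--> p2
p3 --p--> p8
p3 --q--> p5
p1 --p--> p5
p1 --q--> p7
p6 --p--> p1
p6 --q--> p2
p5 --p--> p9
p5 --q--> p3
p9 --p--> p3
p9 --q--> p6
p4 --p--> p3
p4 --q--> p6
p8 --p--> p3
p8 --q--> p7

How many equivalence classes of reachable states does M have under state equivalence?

3

Start with accepting vs non-accepting: {p1,p2,p3,p4,p5,p8,p9} | {p6,p7}.
Refine {p1,p2,p3,p4,p5,p8,p9} on symbol q: members go to different blocks, giving {p1,p2,p4,p8,p9} and {p3,p5}.
No further refinement is possible. Final partition (3 blocks): {p1,p2,p4,p8,p9} | {p6,p7} | {p3,p5}.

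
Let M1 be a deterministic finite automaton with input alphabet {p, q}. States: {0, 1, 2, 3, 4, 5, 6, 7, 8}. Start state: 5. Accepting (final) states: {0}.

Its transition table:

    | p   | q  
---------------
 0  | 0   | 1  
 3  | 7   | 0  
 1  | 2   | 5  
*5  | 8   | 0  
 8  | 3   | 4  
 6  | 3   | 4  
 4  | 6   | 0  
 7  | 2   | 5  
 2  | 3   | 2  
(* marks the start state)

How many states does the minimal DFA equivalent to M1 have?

6

Every state is reachable, so we keep all 9.
Initial partition by acceptance: {0} | {1,2,3,4,5,6,7,8}.
Split {1,2,3,4,5,6,7,8} by δ(·,q) → {1,2,6,7,8} and {3,4,5}.
Refine {1,2,6,7,8} on symbol p: members go to different blocks, giving {2,6,8} and {1,7}.
Refine {2,6,8} on symbol q: members go to different blocks, giving {6,8} and {2}.
On input p, block {3,4,5} splits into {4,5} and {3}.
No further refinement is possible. Final partition (6 blocks): {0} | {6,8} | {4,5} | {1,7} | {2} | {3}.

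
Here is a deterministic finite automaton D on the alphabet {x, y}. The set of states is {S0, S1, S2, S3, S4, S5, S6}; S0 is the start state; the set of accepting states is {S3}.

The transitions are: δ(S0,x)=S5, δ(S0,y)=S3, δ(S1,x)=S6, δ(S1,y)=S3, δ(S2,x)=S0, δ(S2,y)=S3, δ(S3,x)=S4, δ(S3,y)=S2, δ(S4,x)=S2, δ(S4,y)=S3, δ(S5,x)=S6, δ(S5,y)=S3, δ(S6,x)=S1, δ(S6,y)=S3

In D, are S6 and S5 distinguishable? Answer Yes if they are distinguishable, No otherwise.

All states are reachable from the start state.
Initial partition by acceptance: {S3} | {S0,S1,S2,S4,S5,S6}.
No further refinement is possible. Final partition (2 blocks): {S3} | {S0,S1,S2,S4,S5,S6}.
S6 and S5 lie in the same block of the stable partition, so they are equivalent — no string distinguishes them.

No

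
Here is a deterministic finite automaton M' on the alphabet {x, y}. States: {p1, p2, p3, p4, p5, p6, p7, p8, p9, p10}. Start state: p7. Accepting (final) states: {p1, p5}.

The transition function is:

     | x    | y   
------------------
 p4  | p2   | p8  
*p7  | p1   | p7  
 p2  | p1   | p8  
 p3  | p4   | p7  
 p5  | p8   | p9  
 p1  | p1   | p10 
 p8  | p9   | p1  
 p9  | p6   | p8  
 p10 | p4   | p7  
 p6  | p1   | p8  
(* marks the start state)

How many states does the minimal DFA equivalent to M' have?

States {p3,p5} cannot be reached from the start state, so discard them.
Initial partition by acceptance: {p1} | {p2,p4,p6,p7,p8,p9,p10}.
On input x, block {p2,p4,p6,p7,p8,p9,p10} splits into {p4,p8,p9,p10} and {p2,p6,p7}.
Refine {p4,p8,p9,p10} on symbol x: members go to different blocks, giving {p4,p9} and {p8,p10}.
On input y, block {p2,p6,p7} splits into {p2,p6} and {p7}.
On input y, block {p8,p10} splits into {p8} and {p10}.
No further refinement is possible. Final partition (6 blocks): {p1} | {p4,p9} | {p2,p6} | {p8} | {p7} | {p10}.

6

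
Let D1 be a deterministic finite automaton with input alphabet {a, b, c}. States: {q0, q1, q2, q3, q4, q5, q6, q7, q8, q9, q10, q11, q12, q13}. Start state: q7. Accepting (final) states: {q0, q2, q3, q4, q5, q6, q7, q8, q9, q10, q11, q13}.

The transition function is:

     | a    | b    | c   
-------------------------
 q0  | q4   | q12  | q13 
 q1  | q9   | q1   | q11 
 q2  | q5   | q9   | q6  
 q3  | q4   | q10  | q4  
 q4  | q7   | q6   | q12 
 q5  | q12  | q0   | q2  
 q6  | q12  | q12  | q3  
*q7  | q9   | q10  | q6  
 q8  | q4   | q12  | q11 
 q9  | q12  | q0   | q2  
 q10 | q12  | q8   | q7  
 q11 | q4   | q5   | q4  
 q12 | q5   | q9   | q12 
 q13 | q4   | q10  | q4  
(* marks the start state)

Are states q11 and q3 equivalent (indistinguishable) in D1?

Yes

States {q1} cannot be reached from the start state, so discard them.
P0 = {q0,q2,q3,q4,q5,q6,q7,q8,q9,q10,q11,q13} | {q12}.
Split {q0,q2,q3,q4,q5,q6,q7,q8,q9,q10,q11,q13} by δ(·,a) → {q0,q2,q3,q4,q7,q8,q11,q13} and {q5,q6,q9,q10}.
Split {q0,q2,q3,q4,q7,q8,q11,q13} by δ(·,a) → {q0,q3,q4,q8,q11,q13} and {q2,q7}.
Split {q0,q3,q4,q8,q11,q13} by δ(·,a) → {q0,q3,q8,q11,q13} and {q4}.
Split {q0,q3,q8,q11,q13} by δ(·,b) → {q3,q11,q13} and {q0,q8}.
Split {q5,q6,q9,q10} by δ(·,b) → {q5,q9,q10} and {q6}.
No further refinement is possible. Final partition (7 blocks): {q3,q11,q13} | {q12} | {q5,q9,q10} | {q2,q7} | {q4} | {q0,q8} | {q6}.
q11 and q3 lie in the same block of the stable partition, so they are equivalent — no string distinguishes them.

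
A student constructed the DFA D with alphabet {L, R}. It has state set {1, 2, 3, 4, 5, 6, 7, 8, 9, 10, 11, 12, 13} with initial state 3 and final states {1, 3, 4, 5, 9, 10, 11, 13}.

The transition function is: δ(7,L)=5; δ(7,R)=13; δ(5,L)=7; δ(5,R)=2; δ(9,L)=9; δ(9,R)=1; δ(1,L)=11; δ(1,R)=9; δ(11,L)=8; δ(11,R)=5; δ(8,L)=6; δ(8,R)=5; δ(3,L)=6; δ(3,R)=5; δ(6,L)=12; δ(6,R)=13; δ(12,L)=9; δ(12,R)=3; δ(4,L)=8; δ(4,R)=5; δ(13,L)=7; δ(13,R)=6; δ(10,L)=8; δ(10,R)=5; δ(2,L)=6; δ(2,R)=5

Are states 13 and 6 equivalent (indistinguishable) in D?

No

States {4,10} cannot be reached from the start state, so discard them.
Start with accepting vs non-accepting: {1,3,5,9,11,13} | {2,6,7,8,12}.
Refine {1,3,5,9,11,13} on symbol L: members go to different blocks, giving {3,5,11,13} and {1,9}.
Refine {3,5,11,13} on symbol R: members go to different blocks, giving {3,11} and {5,13}.
Split {2,6,7,8,12} by δ(·,L) → {2,6,8} and {7} and {12}.
Split {2,6,8} by δ(·,L) → {2,8} and {6}.
Split {3,11} by δ(·,L) → {3} and {11}.
Split {1,9} by δ(·,L) → {1} and {9}.
Split {5,13} by δ(·,R) → {5} and {13}.
No further refinement is possible. Final partition (10 blocks): {3} | {2,8} | {1} | {5} | {7} | {12} | {6} | {11} | {9} | {13}.
13 and 6 end up in different blocks, so they are distinguishable. For instance, the string 'ε' is accepted from only 13.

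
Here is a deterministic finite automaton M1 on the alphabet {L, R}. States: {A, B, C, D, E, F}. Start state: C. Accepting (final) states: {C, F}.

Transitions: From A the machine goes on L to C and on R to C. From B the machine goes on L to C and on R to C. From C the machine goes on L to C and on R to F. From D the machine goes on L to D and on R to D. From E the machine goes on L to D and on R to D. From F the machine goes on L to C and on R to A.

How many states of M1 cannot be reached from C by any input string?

3

No path from C leads to B, D, E; the other 3 states are all reachable.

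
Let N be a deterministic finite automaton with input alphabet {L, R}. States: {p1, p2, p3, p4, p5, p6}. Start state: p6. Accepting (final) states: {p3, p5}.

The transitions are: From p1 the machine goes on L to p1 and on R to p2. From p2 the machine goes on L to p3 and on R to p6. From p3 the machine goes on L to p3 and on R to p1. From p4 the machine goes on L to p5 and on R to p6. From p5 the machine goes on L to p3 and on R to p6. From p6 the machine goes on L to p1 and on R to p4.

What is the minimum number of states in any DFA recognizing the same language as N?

Start with accepting vs non-accepting: {p3,p5} | {p1,p2,p4,p6}.
Refine {p1,p2,p4,p6} on symbol L: members go to different blocks, giving {p1,p6} and {p2,p4}.
Stable partition: {p3,p5} | {p1,p6} | {p2,p4} — 3 equivalence classes.

3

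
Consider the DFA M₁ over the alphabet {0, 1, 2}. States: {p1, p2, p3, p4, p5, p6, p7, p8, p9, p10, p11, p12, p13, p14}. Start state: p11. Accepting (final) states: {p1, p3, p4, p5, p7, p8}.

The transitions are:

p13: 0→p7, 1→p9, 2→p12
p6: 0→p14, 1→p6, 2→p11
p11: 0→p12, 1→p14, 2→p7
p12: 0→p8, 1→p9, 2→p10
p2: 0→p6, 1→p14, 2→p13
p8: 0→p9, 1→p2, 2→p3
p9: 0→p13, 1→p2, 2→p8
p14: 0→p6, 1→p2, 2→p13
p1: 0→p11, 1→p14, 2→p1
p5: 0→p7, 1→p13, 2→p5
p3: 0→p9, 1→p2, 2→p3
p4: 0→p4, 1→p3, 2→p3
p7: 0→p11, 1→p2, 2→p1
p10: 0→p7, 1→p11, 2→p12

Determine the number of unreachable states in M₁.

BFS from p11 reaches {p1, p2, p3, p6, p7, p8, p9, p10, p11, p12, p13, p14}; the 2 state(s) p4, p5 are never visited.

2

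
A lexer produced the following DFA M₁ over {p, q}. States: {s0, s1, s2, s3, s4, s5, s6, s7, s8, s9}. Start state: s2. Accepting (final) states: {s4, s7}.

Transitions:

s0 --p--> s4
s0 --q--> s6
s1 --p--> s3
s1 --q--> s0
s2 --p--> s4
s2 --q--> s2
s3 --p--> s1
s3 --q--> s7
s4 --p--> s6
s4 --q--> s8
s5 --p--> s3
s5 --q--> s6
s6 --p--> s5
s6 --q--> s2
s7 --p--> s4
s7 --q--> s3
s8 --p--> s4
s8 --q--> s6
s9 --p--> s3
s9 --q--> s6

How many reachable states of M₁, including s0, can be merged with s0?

Reachable states from the start: {s0,s1,s2,s3,s4,s5,s6,s7,s8}. Unreachable: {s9} — drop them.
P0 = {s4,s7} | {s0,s1,s2,s3,s5,s6,s8}.
Refine {s4,s7} on symbol p: members go to different blocks, giving {s4} and {s7}.
Split {s0,s1,s2,s3,s5,s6,s8} by δ(·,p) → {s1,s3,s5,s6} and {s0,s2,s8}.
Refine {s1,s3,s5,s6} on symbol q: members go to different blocks, giving {s1,s6} and {s3} and {s5}.
Split {s1,s6} by δ(·,p) → {s1} and {s6}.
Split {s0,s2,s8} by δ(·,q) → {s0,s8} and {s2}.
No further refinement is possible. Final partition (8 blocks): {s4} | {s1} | {s7} | {s0,s8} | {s3} | {s5} | {s6} | {s2}.
State s0 belongs to the block {s0,s8}, which has 2 states.

2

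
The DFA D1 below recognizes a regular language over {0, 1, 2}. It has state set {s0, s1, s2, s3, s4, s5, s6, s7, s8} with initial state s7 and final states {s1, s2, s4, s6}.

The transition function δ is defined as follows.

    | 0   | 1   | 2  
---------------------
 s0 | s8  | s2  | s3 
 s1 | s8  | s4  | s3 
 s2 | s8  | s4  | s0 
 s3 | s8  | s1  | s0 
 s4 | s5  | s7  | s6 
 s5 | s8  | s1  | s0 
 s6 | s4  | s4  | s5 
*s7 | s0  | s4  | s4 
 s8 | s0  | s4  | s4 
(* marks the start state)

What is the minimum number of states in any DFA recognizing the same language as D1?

5

All states are reachable from the start state.
Initial partition by acceptance: {s1,s2,s4,s6} | {s0,s3,s5,s7,s8}.
Refine {s1,s2,s4,s6} on symbol 0: members go to different blocks, giving {s1,s2,s4} and {s6}.
Split {s1,s2,s4} by δ(·,1) → {s1,s2} and {s4}.
Refine {s0,s3,s5,s7,s8} on symbol 1: members go to different blocks, giving {s0,s3,s5} and {s7,s8}.
No further refinement is possible. Final partition (5 blocks): {s1,s2} | {s0,s3,s5} | {s6} | {s4} | {s7,s8}.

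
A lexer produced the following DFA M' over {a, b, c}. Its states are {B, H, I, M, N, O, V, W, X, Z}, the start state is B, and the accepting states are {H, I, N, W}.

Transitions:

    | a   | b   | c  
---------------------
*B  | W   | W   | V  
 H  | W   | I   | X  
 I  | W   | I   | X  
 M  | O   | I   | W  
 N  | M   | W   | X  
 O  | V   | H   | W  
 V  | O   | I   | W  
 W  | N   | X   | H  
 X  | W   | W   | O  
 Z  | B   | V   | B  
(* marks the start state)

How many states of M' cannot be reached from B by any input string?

No path from B leads to Z; the other 9 states are all reachable.

1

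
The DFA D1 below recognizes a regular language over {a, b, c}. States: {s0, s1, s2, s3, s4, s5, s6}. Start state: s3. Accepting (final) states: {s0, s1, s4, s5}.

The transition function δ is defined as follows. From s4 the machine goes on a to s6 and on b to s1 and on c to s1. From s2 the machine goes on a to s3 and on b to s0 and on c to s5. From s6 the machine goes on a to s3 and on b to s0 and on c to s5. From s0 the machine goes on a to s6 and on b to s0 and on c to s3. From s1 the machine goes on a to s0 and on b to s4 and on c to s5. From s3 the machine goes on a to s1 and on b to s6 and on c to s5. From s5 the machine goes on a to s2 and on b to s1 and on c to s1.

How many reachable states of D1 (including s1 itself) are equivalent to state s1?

1

Every state is reachable, so we keep all 7.
Start with accepting vs non-accepting: {s0,s1,s4,s5} | {s2,s3,s6}.
Split {s0,s1,s4,s5} by δ(·,a) → {s0,s4,s5} and {s1}.
Refine {s0,s4,s5} on symbol b: members go to different blocks, giving {s4,s5} and {s0}.
Split {s2,s3,s6} by δ(·,a) → {s2,s6} and {s3}.
The partition is now stable with 5 blocks: {s4,s5} | {s2,s6} | {s1} | {s0} | {s3}.
The equivalence class containing s1 is {s1}, of size 1.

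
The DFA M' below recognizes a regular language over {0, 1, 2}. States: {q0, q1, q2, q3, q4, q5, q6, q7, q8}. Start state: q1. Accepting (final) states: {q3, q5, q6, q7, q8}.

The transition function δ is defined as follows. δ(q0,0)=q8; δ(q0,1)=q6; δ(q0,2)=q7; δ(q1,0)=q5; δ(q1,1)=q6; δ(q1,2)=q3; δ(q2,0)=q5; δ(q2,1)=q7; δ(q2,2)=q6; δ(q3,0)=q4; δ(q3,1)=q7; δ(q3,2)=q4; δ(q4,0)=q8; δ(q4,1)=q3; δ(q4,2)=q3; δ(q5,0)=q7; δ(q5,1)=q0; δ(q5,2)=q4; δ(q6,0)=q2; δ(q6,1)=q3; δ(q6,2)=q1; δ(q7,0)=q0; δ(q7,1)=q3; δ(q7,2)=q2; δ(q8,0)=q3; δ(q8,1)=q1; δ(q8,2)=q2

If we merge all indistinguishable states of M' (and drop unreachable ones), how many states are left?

3

Every state is reachable, so we keep all 9.
P0 = {q3,q5,q6,q7,q8} | {q0,q1,q2,q4}.
On input 0, block {q3,q5,q6,q7,q8} splits into {q3,q6,q7} and {q5,q8}.
No further refinement is possible. Final partition (3 blocks): {q3,q6,q7} | {q0,q1,q2,q4} | {q5,q8}.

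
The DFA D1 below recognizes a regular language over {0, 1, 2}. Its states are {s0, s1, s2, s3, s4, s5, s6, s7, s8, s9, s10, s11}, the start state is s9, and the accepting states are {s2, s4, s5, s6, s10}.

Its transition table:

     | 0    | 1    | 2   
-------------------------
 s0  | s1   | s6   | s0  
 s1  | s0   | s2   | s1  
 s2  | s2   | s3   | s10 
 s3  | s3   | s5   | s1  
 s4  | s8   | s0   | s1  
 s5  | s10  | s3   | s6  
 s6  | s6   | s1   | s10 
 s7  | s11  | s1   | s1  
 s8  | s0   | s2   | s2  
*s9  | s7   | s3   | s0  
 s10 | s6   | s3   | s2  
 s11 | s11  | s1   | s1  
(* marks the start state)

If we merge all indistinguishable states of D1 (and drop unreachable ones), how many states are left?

3

Reachable states from the start: {s0,s1,s2,s3,s5,s6,s7,s9,s10,s11}. Unreachable: {s4,s8} — drop them.
Initial partition by acceptance: {s2,s5,s6,s10} | {s0,s1,s3,s7,s9,s11}.
Refine {s0,s1,s3,s7,s9,s11} on symbol 1: members go to different blocks, giving {s0,s1,s3} and {s7,s9,s11}.
The partition is now stable with 3 blocks: {s2,s5,s6,s10} | {s0,s1,s3} | {s7,s9,s11}.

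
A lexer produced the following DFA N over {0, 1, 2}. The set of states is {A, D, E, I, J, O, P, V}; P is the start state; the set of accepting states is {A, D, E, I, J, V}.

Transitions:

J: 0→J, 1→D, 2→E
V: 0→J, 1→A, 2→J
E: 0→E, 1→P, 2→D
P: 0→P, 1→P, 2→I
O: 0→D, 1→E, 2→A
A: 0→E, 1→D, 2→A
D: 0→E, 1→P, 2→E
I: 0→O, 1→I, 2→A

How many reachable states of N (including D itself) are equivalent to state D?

First remove the unreachable states {J,V}; 6 states remain.
P0 = {A,D,E,I} | {O,P}.
Refine {A,D,E,I} on symbol 0: members go to different blocks, giving {A,D,E} and {I}.
Refine {A,D,E} on symbol 1: members go to different blocks, giving {D,E} and {A}.
On input 0, block {O,P} splits into {P} and {O}.
The partition is now stable with 5 blocks: {D,E} | {P} | {I} | {A} | {O}.
The equivalence class containing D is {D,E}, of size 2.

2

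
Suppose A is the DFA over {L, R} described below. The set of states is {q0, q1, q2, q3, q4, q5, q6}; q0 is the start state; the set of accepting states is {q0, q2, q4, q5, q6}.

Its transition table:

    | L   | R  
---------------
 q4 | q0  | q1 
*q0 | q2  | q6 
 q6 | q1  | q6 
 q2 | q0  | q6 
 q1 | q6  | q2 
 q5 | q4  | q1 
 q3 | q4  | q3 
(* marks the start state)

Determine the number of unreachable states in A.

No path from q0 leads to q3, q4, q5; the other 4 states are all reachable.

3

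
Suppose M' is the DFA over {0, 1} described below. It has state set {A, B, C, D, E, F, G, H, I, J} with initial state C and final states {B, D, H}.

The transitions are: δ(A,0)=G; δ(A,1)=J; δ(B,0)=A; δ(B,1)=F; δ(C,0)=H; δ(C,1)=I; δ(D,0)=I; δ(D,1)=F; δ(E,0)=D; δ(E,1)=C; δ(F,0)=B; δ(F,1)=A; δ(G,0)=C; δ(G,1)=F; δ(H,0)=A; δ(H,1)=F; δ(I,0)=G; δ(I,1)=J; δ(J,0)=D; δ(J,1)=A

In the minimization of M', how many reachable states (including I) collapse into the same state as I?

States {E} cannot be reached from the start state, so discard them.
Start with accepting vs non-accepting: {B,D,H} | {A,C,F,G,I,J}.
On input 0, block {A,C,F,G,I,J} splits into {A,G,I} and {C,F,J}.
Refine {A,G,I} on symbol 0: members go to different blocks, giving {A,I} and {G}.
No further refinement is possible. Final partition (4 blocks): {B,D,H} | {A,I} | {C,F,J} | {G}.
The equivalence class containing I is {A,I}, of size 2.

2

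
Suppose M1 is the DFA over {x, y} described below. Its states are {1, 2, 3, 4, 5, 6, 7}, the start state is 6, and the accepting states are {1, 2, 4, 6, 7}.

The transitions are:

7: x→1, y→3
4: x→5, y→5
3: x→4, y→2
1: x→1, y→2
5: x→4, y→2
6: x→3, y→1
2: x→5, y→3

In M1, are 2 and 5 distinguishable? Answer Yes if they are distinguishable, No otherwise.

Yes

States {7} cannot be reached from the start state, so discard them.
P0 = {1,2,4,6} | {3,5}.
On input x, block {1,2,4,6} splits into {2,4,6} and {1}.
Split {2,4,6} by δ(·,y) → {2,4} and {6}.
No further refinement is possible. Final partition (4 blocks): {2,4} | {3,5} | {1} | {6}.
2 and 5 end up in different blocks, so they are distinguishable. For instance, the string 'ε' is accepted from only 2.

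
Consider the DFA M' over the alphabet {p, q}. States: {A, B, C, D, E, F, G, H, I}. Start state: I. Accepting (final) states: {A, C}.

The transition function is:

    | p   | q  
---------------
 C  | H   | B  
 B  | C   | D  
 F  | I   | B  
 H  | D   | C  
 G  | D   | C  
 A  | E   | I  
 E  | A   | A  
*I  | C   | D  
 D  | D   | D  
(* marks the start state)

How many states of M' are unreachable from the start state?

4

No path from I leads to A, E, F, G; the other 5 states are all reachable.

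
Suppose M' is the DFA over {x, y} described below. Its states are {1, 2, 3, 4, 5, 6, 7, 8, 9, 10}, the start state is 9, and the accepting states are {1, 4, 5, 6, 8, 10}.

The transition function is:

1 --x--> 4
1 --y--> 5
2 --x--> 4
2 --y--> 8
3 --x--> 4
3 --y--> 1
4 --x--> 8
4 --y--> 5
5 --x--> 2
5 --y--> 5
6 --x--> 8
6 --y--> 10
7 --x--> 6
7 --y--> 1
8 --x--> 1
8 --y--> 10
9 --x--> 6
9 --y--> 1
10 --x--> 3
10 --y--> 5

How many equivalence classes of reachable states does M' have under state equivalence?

3

First remove the unreachable states {7}; 9 states remain.
P0 = {1,4,5,6,8,10} | {2,3,9}.
Refine {1,4,5,6,8,10} on symbol x: members go to different blocks, giving {1,4,6,8} and {5,10}.
Stable partition: {1,4,6,8} | {2,3,9} | {5,10} — 3 equivalence classes.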